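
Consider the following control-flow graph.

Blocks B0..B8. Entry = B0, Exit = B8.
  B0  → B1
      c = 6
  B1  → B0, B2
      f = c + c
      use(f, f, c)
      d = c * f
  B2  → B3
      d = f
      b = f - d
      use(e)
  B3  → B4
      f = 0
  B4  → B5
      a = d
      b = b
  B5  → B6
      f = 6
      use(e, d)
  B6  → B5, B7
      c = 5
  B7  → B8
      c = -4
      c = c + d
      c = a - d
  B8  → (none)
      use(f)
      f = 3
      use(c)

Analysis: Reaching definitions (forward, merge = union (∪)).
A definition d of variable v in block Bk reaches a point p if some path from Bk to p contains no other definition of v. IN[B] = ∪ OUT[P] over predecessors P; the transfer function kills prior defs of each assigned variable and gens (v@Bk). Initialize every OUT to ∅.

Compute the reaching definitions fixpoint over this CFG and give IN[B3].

Answer: {b@B2, c@B0, d@B2, f@B1}

Trace:
Fixpoint table:
  B0:   IN={c@B0, d@B1, f@B1}   OUT={c@B0, d@B1, f@B1}
  B1:   IN={c@B0, d@B1, f@B1}   OUT={c@B0, d@B1, f@B1}
  B2:   IN={c@B0, d@B1, f@B1}   OUT={b@B2, c@B0, d@B2, f@B1}
  B3:   IN={b@B2, c@B0, d@B2, f@B1}   OUT={b@B2, c@B0, d@B2, f@B3}
  B4:   IN={b@B2, c@B0, d@B2, f@B3}   OUT={a@B4, b@B4, c@B0, d@B2, f@B3}
  B5:   IN={a@B4, b@B4, c@B0, c@B6, d@B2, f@B3, f@B5}   OUT={a@B4, b@B4, c@B0, c@B6, d@B2, f@B5}
  B6:   IN={a@B4, b@B4, c@B0, c@B6, d@B2, f@B5}   OUT={a@B4, b@B4, c@B6, d@B2, f@B5}
  B7:   IN={a@B4, b@B4, c@B6, d@B2, f@B5}   OUT={a@B4, b@B4, c@B7, d@B2, f@B5}
  B8:   IN={a@B4, b@B4, c@B7, d@B2, f@B5}   OUT={a@B4, b@B4, c@B7, d@B2, f@B8}

Merge at B3: IN[B3] = OUT[B2] = {b@B2, c@B0, d@B2, f@B1}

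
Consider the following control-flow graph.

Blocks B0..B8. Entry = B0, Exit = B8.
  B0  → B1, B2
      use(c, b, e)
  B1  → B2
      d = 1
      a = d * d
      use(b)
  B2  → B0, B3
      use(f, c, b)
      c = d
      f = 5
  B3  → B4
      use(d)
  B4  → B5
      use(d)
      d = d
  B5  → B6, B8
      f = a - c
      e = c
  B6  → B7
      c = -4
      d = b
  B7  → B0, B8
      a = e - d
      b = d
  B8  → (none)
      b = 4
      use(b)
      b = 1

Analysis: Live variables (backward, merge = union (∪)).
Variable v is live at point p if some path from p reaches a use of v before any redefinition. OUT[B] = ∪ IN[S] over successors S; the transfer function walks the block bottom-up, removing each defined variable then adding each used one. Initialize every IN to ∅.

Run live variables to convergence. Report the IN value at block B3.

Answer: {a, b, c, d}

Working:
Converged values:
  B0:  IN={a, b, c, d, e, f}  OUT={a, b, c, d, e, f}
  B1:  IN={b, c, e, f}  OUT={a, b, c, d, e, f}
  B2:  IN={a, b, c, d, e, f}  OUT={a, b, c, d, e, f}
  B3:  IN={a, b, c, d}  OUT={a, b, c, d}
  B4:  IN={a, b, c, d}  OUT={a, b, c}
  B5:  IN={a, b, c}  OUT={b, e, f}
  B6:  IN={b, e, f}  OUT={c, d, e, f}
  B7:  IN={c, d, e, f}  OUT={a, b, c, d, e, f}
  B8:  IN={}  OUT={}

Merge at B3: OUT[B3] = IN[B4] = {a, b, c, d}
Applying B3's transfer function to that OUT value gives IN[B3] (row B3 above).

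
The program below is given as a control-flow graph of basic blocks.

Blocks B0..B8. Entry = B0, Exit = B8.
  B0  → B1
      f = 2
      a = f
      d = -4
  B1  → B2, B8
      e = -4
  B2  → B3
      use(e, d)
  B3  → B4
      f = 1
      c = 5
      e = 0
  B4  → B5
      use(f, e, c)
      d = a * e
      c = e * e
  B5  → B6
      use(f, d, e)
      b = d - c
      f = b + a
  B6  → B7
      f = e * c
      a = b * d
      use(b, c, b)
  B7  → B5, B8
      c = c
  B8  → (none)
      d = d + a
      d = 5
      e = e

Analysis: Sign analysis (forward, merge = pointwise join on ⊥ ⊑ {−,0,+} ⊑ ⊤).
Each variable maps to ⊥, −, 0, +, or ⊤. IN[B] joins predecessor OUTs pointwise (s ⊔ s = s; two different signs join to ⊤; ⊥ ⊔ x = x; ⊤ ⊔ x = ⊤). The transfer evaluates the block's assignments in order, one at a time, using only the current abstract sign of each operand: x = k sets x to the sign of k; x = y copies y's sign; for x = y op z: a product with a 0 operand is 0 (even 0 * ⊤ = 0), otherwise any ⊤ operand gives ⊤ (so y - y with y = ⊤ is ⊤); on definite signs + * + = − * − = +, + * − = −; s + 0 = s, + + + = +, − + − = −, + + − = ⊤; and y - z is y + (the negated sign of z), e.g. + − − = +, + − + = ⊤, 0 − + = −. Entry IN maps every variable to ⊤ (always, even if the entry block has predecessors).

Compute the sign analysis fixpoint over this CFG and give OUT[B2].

Answer: {a: +, b: ⊤, c: ⊤, d: -, e: -, f: +}

Working:
Per-block solution:
  B0:  IN=(all ⊤)  OUT={a:+, d:-, f:+; rest ⊤}
  B1:  IN={a:+, d:-, f:+; rest ⊤}  OUT={a:+, d:-, e:-, f:+; rest ⊤}
  B2:  IN={a:+, d:-, e:-, f:+; rest ⊤}  OUT={a:+, d:-, e:-, f:+; rest ⊤}
  B3:  IN={a:+, d:-, e:-, f:+; rest ⊤}  OUT={a:+, c:+, d:-, e:0, f:+; rest ⊤}
  B4:  IN={a:+, c:+, d:-, e:0, f:+; rest ⊤}  OUT={a:+, c:0, d:0, e:0, f:+; rest ⊤}
  B5:  IN={c:0, d:0, e:0; rest ⊤}  OUT={b:0, c:0, d:0, e:0; rest ⊤}
  B6:  IN={b:0, c:0, d:0, e:0; rest ⊤}  OUT={a:0, b:0, c:0, d:0, e:0, f:0; rest ⊤}
  B7:  IN={a:0, b:0, c:0, d:0, e:0, f:0; rest ⊤}  OUT={a:0, b:0, c:0, d:0, e:0, f:0; rest ⊤}
  B8:  IN=(all ⊤)  OUT={d:+; rest ⊤}

Merge at B2: IN[B2] = OUT[B1] = {a: +, b: ⊤, c: ⊤, d: -, e: -, f: +}
Applying B2's transfer function to that IN value gives OUT[B2] (row B2 above).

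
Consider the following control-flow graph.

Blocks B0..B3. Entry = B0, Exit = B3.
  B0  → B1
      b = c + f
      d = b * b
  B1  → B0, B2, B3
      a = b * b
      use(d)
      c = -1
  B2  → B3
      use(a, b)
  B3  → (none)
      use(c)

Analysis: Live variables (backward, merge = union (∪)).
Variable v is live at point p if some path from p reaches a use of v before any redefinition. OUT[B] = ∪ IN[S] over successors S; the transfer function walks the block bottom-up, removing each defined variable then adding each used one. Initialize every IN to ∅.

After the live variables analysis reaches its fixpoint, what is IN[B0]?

Answer: {c, f}

Derivation:
Converged values:
  B0: | IN={c, f} | OUT={b, d, f}
  B1: | IN={b, d, f} | OUT={a, b, c, f}
  B2: | IN={a, b, c} | OUT={c}
  B3: | IN={c} | OUT={}

Merge at B0: OUT[B0] = IN[B1] = {b, d, f}
Applying B0's transfer function to that OUT value gives IN[B0] (row B0 above).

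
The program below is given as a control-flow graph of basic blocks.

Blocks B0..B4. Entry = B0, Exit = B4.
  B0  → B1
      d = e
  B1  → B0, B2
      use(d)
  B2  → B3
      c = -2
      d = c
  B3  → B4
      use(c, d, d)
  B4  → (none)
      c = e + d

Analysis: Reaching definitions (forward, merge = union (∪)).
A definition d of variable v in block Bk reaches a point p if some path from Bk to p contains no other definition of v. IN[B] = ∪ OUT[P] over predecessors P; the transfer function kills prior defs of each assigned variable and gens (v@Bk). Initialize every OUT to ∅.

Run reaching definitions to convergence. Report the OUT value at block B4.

Converged values:
  B0:  IN={d@B0}  OUT={d@B0}
  B1:  IN={d@B0}  OUT={d@B0}
  B2:  IN={d@B0}  OUT={c@B2, d@B2}
  B3:  IN={c@B2, d@B2}  OUT={c@B2, d@B2}
  B4:  IN={c@B2, d@B2}  OUT={c@B4, d@B2}

Merge at B4: IN[B4] = OUT[B3] = {c@B2, d@B2}
Applying B4's transfer function to that IN value gives OUT[B4] (row B4 above).

Answer: {c@B4, d@B2}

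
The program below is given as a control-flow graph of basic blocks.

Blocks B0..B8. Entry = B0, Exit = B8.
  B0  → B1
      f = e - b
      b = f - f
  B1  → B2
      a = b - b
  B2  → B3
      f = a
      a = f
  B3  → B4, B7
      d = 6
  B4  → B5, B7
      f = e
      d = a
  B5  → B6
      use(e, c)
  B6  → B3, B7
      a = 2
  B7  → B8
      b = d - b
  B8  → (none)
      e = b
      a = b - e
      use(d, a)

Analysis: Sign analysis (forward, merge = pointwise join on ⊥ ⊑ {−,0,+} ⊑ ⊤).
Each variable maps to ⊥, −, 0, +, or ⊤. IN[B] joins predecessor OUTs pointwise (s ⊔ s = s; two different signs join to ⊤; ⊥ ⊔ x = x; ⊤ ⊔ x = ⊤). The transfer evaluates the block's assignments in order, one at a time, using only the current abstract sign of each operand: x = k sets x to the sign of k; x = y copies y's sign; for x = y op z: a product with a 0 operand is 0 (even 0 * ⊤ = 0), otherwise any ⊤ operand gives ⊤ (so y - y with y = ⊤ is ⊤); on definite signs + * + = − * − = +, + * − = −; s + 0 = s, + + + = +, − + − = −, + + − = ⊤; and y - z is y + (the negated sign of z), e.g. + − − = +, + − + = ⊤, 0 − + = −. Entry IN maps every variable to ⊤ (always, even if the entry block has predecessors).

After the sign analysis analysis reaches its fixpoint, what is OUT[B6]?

Answer: {a: +, b: ⊤, c: ⊤, d: ⊤, e: ⊤, f: ⊤}

Working:
Converged values:
  B0:  IN=(all ⊤)  OUT=(all ⊤)
  B1:  IN=(all ⊤)  OUT=(all ⊤)
  B2:  IN=(all ⊤)  OUT=(all ⊤)
  B3:  IN=(all ⊤)  OUT={d:+; rest ⊤}
  B4:  IN={d:+; rest ⊤}  OUT=(all ⊤)
  B5:  IN=(all ⊤)  OUT=(all ⊤)
  B6:  IN=(all ⊤)  OUT={a:+; rest ⊤}
  B7:  IN=(all ⊤)  OUT=(all ⊤)
  B8:  IN=(all ⊤)  OUT=(all ⊤)

Merge at B6: IN[B6] = OUT[B5] = {a: ⊤, b: ⊤, c: ⊤, d: ⊤, e: ⊤, f: ⊤}
Applying B6's transfer function to that IN value gives OUT[B6] (row B6 above).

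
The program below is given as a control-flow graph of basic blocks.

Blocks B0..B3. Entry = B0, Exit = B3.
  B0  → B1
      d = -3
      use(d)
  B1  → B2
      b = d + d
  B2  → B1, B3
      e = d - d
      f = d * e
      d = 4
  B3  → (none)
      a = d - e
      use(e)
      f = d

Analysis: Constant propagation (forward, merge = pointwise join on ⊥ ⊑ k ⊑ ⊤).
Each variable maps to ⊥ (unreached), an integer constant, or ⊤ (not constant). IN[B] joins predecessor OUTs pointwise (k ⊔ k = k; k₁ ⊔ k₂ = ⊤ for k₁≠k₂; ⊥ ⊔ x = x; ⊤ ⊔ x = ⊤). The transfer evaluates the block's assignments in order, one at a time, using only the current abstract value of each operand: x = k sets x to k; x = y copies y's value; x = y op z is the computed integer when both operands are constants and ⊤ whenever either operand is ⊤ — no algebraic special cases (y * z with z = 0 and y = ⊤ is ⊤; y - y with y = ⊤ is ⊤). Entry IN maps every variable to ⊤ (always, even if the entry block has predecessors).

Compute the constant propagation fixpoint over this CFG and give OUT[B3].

Per-block solution:
  B0: | IN=(all ⊤) | OUT={d:-3; rest ⊤}
  B1: | IN=(all ⊤) | OUT=(all ⊤)
  B2: | IN=(all ⊤) | OUT={d:4; rest ⊤}
  B3: | IN={d:4; rest ⊤} | OUT={d:4, f:4; rest ⊤}

Merge at B3: IN[B3] = OUT[B2] = {a: ⊤, b: ⊤, c: ⊤, d: 4, e: ⊤, f: ⊤}
Applying B3's transfer function to that IN value gives OUT[B3] (row B3 above).

Answer: {a: ⊤, b: ⊤, c: ⊤, d: 4, e: ⊤, f: 4}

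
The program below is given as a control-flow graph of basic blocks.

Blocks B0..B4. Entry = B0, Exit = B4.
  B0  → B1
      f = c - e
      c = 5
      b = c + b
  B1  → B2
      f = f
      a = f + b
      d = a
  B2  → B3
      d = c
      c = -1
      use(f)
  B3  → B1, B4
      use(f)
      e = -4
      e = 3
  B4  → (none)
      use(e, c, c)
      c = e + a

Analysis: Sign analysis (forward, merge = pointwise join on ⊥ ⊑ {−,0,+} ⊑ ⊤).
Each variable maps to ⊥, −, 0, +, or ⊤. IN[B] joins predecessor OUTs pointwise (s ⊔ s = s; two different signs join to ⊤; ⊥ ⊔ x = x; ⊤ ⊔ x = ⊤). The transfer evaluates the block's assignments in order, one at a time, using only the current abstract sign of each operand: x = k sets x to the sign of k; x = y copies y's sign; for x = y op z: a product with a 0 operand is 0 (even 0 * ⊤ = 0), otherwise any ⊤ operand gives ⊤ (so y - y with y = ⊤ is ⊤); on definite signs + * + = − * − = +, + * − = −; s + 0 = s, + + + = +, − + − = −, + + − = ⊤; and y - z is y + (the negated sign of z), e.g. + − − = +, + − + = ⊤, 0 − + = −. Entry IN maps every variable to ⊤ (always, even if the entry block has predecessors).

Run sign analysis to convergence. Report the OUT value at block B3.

Answer: {a: ⊤, b: ⊤, c: -, d: ⊤, e: +, f: ⊤}

Working:
Converged values:
  B0: | IN=(all ⊤) | OUT={c:+; rest ⊤}
  B1: | IN=(all ⊤) | OUT=(all ⊤)
  B2: | IN=(all ⊤) | OUT={c:-; rest ⊤}
  B3: | IN={c:-; rest ⊤} | OUT={c:-, e:+; rest ⊤}
  B4: | IN={c:-, e:+; rest ⊤} | OUT={e:+; rest ⊤}

Merge at B3: IN[B3] = OUT[B2] = {a: ⊤, b: ⊤, c: -, d: ⊤, e: ⊤, f: ⊤}
Applying B3's transfer function to that IN value gives OUT[B3] (row B3 above).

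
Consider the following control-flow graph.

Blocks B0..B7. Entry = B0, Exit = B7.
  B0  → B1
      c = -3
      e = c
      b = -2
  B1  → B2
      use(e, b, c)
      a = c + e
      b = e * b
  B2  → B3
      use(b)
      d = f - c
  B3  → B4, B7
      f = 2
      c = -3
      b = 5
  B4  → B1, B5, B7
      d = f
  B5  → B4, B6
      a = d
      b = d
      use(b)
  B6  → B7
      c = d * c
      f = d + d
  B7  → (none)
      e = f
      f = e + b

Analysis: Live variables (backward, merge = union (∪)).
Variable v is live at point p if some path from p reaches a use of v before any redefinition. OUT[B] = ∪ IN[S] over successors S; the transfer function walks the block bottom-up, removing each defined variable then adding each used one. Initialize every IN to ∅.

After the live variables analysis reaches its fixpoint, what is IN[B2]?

Fixpoint table:
  B0:  IN={f}  OUT={b, c, e, f}
  B1:  IN={b, c, e, f}  OUT={b, c, e, f}
  B2:  IN={b, c, e, f}  OUT={e}
  B3:  IN={e}  OUT={b, c, e, f}
  B4:  IN={b, c, e, f}  OUT={b, c, d, e, f}
  B5:  IN={c, d, e, f}  OUT={b, c, d, e, f}
  B6:  IN={b, c, d}  OUT={b, f}
  B7:  IN={b, f}  OUT={}

Merge at B2: OUT[B2] = IN[B3] = {e}
Applying B2's transfer function to that OUT value gives IN[B2] (row B2 above).

Answer: {b, c, e, f}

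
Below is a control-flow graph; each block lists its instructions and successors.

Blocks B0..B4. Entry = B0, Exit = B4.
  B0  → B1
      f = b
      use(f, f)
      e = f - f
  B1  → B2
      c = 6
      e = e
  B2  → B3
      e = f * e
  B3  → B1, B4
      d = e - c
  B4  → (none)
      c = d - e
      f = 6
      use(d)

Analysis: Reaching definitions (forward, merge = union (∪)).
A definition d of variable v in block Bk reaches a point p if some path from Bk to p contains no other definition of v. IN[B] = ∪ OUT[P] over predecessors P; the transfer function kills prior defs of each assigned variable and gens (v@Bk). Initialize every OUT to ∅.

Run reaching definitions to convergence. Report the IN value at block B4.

Fixpoint table:
  B0:   IN={}   OUT={e@B0, f@B0}
  B1:   IN={c@B1, d@B3, e@B0, e@B2, f@B0}   OUT={c@B1, d@B3, e@B1, f@B0}
  B2:   IN={c@B1, d@B3, e@B1, f@B0}   OUT={c@B1, d@B3, e@B2, f@B0}
  B3:   IN={c@B1, d@B3, e@B2, f@B0}   OUT={c@B1, d@B3, e@B2, f@B0}
  B4:   IN={c@B1, d@B3, e@B2, f@B0}   OUT={c@B4, d@B3, e@B2, f@B4}

Merge at B4: IN[B4] = OUT[B3] = {c@B1, d@B3, e@B2, f@B0}

Answer: {c@B1, d@B3, e@B2, f@B0}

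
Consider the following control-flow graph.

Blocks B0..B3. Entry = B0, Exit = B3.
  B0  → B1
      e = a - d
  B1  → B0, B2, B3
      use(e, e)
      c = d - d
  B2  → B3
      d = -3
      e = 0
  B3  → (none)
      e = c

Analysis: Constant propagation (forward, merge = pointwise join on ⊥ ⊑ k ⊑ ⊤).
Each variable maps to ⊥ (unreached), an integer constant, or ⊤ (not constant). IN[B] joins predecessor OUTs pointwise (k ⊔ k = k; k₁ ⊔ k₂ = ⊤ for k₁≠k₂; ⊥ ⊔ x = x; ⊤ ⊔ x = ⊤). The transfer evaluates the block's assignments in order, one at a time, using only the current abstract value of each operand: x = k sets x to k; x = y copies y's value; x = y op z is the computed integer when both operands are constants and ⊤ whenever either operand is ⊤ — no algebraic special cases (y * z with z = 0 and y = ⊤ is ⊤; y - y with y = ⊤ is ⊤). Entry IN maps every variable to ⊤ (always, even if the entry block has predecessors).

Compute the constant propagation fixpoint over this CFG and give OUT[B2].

Per-block solution:
  B0:   IN=(all ⊤)   OUT=(all ⊤)
  B1:   IN=(all ⊤)   OUT=(all ⊤)
  B2:   IN=(all ⊤)   OUT={d:-3, e:0; rest ⊤}
  B3:   IN=(all ⊤)   OUT=(all ⊤)

Merge at B2: IN[B2] = OUT[B1] = {a: ⊤, b: ⊤, c: ⊤, d: ⊤, e: ⊤, f: ⊤}
Applying B2's transfer function to that IN value gives OUT[B2] (row B2 above).

Answer: {a: ⊤, b: ⊤, c: ⊤, d: -3, e: 0, f: ⊤}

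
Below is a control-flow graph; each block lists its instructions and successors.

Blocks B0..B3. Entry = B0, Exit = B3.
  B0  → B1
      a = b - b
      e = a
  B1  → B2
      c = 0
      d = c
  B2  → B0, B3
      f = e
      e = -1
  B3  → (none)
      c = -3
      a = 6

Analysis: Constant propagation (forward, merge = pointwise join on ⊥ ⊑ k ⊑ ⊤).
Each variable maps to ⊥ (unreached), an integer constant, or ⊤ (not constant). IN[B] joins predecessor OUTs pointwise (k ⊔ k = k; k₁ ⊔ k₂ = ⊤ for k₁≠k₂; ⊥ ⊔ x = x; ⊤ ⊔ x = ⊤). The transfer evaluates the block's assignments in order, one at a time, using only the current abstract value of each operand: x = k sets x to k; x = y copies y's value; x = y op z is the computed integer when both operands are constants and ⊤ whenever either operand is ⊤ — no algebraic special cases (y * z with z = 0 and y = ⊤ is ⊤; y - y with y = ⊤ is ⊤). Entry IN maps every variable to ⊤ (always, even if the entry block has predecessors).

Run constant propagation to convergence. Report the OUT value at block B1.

Answer: {a: ⊤, b: ⊤, c: 0, d: 0, e: ⊤, f: ⊤}

Working:
Fixpoint table:
  B0:  IN=(all ⊤)  OUT=(all ⊤)
  B1:  IN=(all ⊤)  OUT={c:0, d:0; rest ⊤}
  B2:  IN={c:0, d:0; rest ⊤}  OUT={c:0, d:0, e:-1; rest ⊤}
  B3:  IN={c:0, d:0, e:-1; rest ⊤}  OUT={a:6, c:-3, d:0, e:-1; rest ⊤}

Merge at B1: IN[B1] = OUT[B0] = {a: ⊤, b: ⊤, c: ⊤, d: ⊤, e: ⊤, f: ⊤}
Applying B1's transfer function to that IN value gives OUT[B1] (row B1 above).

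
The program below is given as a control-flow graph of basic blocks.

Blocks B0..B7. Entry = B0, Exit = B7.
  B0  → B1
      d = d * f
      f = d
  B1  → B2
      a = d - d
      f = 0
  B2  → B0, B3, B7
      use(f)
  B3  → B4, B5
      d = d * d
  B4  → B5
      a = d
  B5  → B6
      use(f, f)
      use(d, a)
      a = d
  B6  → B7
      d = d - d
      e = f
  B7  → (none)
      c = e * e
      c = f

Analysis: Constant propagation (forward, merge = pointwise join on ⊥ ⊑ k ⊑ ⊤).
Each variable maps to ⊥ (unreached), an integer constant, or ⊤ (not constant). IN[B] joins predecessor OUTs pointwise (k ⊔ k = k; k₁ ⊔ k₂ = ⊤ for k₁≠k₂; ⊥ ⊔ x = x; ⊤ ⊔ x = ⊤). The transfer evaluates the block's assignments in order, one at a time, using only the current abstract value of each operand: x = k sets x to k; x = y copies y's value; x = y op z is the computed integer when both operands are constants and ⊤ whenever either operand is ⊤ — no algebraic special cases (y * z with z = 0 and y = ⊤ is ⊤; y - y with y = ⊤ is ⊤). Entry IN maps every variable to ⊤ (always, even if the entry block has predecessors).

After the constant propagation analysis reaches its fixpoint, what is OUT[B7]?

Converged values:
  B0:   IN=(all ⊤)   OUT=(all ⊤)
  B1:   IN=(all ⊤)   OUT={f:0; rest ⊤}
  B2:   IN={f:0; rest ⊤}   OUT={f:0; rest ⊤}
  B3:   IN={f:0; rest ⊤}   OUT={f:0; rest ⊤}
  B4:   IN={f:0; rest ⊤}   OUT={f:0; rest ⊤}
  B5:   IN={f:0; rest ⊤}   OUT={f:0; rest ⊤}
  B6:   IN={f:0; rest ⊤}   OUT={e:0, f:0; rest ⊤}
  B7:   IN={f:0; rest ⊤}   OUT={c:0, f:0; rest ⊤}

Merge at B7: IN[B7] = OUT[B2] ⊔ OUT[B6] = {a: ⊤, b: ⊤, c: ⊤, d: ⊤, e: ⊤, f: 0}
Applying B7's transfer function to that IN value gives OUT[B7] (row B7 above).

Answer: {a: ⊤, b: ⊤, c: 0, d: ⊤, e: ⊤, f: 0}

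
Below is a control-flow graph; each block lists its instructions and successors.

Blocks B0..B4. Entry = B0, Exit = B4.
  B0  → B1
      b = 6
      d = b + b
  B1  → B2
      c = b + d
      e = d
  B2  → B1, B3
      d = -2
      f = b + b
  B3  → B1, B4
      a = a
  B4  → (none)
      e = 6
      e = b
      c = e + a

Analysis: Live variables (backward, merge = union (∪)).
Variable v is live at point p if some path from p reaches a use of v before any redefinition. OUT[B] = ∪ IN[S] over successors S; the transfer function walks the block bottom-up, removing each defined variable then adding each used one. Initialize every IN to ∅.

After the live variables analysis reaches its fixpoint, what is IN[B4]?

Answer: {a, b}

Working:
Fixpoint table:
  B0:   IN={a}   OUT={a, b, d}
  B1:   IN={a, b, d}   OUT={a, b}
  B2:   IN={a, b}   OUT={a, b, d}
  B3:   IN={a, b, d}   OUT={a, b, d}
  B4:   IN={a, b}   OUT={}

B4 is the boundary node: OUT[B4] = {}
Applying B4's transfer function to that OUT value gives IN[B4] (row B4 above).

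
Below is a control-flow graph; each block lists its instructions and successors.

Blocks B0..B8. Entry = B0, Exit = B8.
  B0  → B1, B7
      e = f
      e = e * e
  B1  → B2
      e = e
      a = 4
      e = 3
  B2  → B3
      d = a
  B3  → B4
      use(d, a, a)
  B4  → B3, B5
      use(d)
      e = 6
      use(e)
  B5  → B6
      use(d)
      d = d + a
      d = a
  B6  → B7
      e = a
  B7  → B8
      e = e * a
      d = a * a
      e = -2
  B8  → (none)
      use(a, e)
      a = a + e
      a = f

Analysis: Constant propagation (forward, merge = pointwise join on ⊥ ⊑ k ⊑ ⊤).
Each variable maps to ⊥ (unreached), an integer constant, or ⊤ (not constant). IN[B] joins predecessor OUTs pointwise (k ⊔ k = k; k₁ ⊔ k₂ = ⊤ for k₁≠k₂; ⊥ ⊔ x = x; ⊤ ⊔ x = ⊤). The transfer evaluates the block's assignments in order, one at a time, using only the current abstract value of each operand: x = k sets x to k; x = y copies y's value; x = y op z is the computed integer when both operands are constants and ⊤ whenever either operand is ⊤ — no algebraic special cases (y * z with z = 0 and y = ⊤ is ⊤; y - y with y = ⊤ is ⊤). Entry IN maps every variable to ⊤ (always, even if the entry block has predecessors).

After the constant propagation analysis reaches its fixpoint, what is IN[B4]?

Answer: {a: 4, b: ⊤, c: ⊤, d: 4, e: ⊤, f: ⊤}

Derivation:
Converged values:
  B0: | IN=(all ⊤) | OUT=(all ⊤)
  B1: | IN=(all ⊤) | OUT={a:4, e:3; rest ⊤}
  B2: | IN={a:4, e:3; rest ⊤} | OUT={a:4, d:4, e:3; rest ⊤}
  B3: | IN={a:4, d:4; rest ⊤} | OUT={a:4, d:4; rest ⊤}
  B4: | IN={a:4, d:4; rest ⊤} | OUT={a:4, d:4, e:6; rest ⊤}
  B5: | IN={a:4, d:4, e:6; rest ⊤} | OUT={a:4, d:4, e:6; rest ⊤}
  B6: | IN={a:4, d:4, e:6; rest ⊤} | OUT={a:4, d:4, e:4; rest ⊤}
  B7: | IN=(all ⊤) | OUT={e:-2; rest ⊤}
  B8: | IN={e:-2; rest ⊤} | OUT={e:-2; rest ⊤}

Merge at B4: IN[B4] = OUT[B3] = {a: 4, b: ⊤, c: ⊤, d: 4, e: ⊤, f: ⊤}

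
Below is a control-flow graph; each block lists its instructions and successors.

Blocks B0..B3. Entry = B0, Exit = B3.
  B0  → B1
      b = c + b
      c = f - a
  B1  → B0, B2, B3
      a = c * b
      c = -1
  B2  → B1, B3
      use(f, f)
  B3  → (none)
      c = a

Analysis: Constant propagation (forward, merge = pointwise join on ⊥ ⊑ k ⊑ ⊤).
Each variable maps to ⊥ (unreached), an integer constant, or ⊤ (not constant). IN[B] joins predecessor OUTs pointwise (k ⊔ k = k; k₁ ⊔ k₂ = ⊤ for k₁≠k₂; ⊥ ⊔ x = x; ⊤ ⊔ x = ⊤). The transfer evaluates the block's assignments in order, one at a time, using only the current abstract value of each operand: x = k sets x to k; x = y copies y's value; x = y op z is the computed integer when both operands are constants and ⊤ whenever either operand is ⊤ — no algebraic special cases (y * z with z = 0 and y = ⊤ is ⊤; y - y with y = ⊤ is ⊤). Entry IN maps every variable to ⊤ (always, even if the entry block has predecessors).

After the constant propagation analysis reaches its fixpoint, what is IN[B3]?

Answer: {a: ⊤, b: ⊤, c: -1, d: ⊤, e: ⊤, f: ⊤}

Derivation:
Per-block solution:
  B0:  IN=(all ⊤)  OUT=(all ⊤)
  B1:  IN=(all ⊤)  OUT={c:-1; rest ⊤}
  B2:  IN={c:-1; rest ⊤}  OUT={c:-1; rest ⊤}
  B3:  IN={c:-1; rest ⊤}  OUT=(all ⊤)

Merge at B3: IN[B3] = OUT[B1] ⊔ OUT[B2] = {a: ⊤, b: ⊤, c: -1, d: ⊤, e: ⊤, f: ⊤}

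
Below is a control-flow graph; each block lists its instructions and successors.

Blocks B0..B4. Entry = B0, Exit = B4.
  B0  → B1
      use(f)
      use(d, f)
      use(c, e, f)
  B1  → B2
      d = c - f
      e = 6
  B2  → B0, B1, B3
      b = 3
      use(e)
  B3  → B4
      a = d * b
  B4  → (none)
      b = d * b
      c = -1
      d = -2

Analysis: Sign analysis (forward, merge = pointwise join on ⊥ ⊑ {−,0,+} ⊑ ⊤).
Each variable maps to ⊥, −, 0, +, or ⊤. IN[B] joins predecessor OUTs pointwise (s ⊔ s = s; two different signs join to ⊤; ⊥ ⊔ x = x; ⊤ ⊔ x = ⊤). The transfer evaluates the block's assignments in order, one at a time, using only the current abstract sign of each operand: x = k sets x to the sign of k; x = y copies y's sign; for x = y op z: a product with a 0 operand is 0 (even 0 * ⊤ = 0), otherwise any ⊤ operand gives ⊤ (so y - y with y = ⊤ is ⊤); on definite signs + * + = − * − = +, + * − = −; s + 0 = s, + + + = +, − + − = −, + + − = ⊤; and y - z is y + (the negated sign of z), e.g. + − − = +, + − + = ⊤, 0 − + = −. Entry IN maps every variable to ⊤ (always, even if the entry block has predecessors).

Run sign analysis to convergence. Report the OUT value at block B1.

Per-block solution:
  B0:   IN=(all ⊤)   OUT=(all ⊤)
  B1:   IN=(all ⊤)   OUT={e:+; rest ⊤}
  B2:   IN={e:+; rest ⊤}   OUT={b:+, e:+; rest ⊤}
  B3:   IN={b:+, e:+; rest ⊤}   OUT={b:+, e:+; rest ⊤}
  B4:   IN={b:+, e:+; rest ⊤}   OUT={c:-, d:-, e:+; rest ⊤}

Merge at B1: IN[B1] = OUT[B0] ⊔ OUT[B2] = {a: ⊤, b: ⊤, c: ⊤, d: ⊤, e: ⊤, f: ⊤}
Applying B1's transfer function to that IN value gives OUT[B1] (row B1 above).

Answer: {a: ⊤, b: ⊤, c: ⊤, d: ⊤, e: +, f: ⊤}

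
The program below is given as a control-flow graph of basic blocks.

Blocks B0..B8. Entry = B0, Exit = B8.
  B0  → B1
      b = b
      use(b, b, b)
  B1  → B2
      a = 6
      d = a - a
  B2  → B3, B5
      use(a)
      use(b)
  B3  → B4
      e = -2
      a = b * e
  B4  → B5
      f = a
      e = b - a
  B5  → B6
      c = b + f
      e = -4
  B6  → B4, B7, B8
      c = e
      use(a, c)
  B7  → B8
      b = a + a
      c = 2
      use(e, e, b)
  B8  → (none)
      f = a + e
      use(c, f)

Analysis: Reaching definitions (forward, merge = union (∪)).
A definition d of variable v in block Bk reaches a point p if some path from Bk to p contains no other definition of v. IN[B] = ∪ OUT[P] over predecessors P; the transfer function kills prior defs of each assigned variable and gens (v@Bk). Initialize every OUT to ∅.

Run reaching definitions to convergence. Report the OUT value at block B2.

Per-block solution:
  B0:   IN={}   OUT={b@B0}
  B1:   IN={b@B0}   OUT={a@B1, b@B0, d@B1}
  B2:   IN={a@B1, b@B0, d@B1}   OUT={a@B1, b@B0, d@B1}
  B3:   IN={a@B1, b@B0, d@B1}   OUT={a@B3, b@B0, d@B1, e@B3}
  B4:   IN={a@B1, a@B3, b@B0, c@B6, d@B1, e@B3, e@B5, f@B4}   OUT={a@B1, a@B3, b@B0, c@B6, d@B1, e@B4, f@B4}
  B5:   IN={a@B1, a@B3, b@B0, c@B6, d@B1, e@B4, f@B4}   OUT={a@B1, a@B3, b@B0, c@B5, d@B1, e@B5, f@B4}
  B6:   IN={a@B1, a@B3, b@B0, c@B5, d@B1, e@B5, f@B4}   OUT={a@B1, a@B3, b@B0, c@B6, d@B1, e@B5, f@B4}
  B7:   IN={a@B1, a@B3, b@B0, c@B6, d@B1, e@B5, f@B4}   OUT={a@B1, a@B3, b@B7, c@B7, d@B1, e@B5, f@B4}
  B8:   IN={a@B1, a@B3, b@B0, b@B7, c@B6, c@B7, d@B1, e@B5, f@B4}   OUT={a@B1, a@B3, b@B0, b@B7, c@B6, c@B7, d@B1, e@B5, f@B8}

Merge at B2: IN[B2] = OUT[B1] = {a@B1, b@B0, d@B1}
Applying B2's transfer function to that IN value gives OUT[B2] (row B2 above).

Answer: {a@B1, b@B0, d@B1}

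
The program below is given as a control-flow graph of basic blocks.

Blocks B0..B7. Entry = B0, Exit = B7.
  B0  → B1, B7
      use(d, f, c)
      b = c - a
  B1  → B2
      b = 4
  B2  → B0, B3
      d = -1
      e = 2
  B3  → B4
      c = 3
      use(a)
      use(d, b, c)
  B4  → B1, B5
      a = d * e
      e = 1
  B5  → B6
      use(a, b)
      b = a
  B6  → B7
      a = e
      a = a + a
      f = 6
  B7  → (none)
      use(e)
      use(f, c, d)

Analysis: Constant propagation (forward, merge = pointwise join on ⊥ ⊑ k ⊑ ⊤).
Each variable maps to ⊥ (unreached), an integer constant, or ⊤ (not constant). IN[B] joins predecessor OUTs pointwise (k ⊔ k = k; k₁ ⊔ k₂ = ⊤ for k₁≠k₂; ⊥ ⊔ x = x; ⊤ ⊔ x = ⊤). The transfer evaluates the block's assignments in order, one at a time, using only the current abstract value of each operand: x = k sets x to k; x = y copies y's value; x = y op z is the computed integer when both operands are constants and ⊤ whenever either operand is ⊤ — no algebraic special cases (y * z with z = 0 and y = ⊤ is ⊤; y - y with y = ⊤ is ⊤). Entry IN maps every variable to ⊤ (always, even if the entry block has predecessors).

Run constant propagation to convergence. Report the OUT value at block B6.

Fixpoint table:
  B0: | IN=(all ⊤) | OUT=(all ⊤)
  B1: | IN=(all ⊤) | OUT={b:4; rest ⊤}
  B2: | IN={b:4; rest ⊤} | OUT={b:4, d:-1, e:2; rest ⊤}
  B3: | IN={b:4, d:-1, e:2; rest ⊤} | OUT={b:4, c:3, d:-1, e:2; rest ⊤}
  B4: | IN={b:4, c:3, d:-1, e:2; rest ⊤} | OUT={a:-2, b:4, c:3, d:-1, e:1; rest ⊤}
  B5: | IN={a:-2, b:4, c:3, d:-1, e:1; rest ⊤} | OUT={a:-2, b:-2, c:3, d:-1, e:1; rest ⊤}
  B6: | IN={a:-2, b:-2, c:3, d:-1, e:1; rest ⊤} | OUT={a:2, b:-2, c:3, d:-1, e:1, f:6; rest ⊤}
  B7: | IN=(all ⊤) | OUT=(all ⊤)

Merge at B6: IN[B6] = OUT[B5] = {a: -2, b: -2, c: 3, d: -1, e: 1, f: ⊤}
Applying B6's transfer function to that IN value gives OUT[B6] (row B6 above).

Answer: {a: 2, b: -2, c: 3, d: -1, e: 1, f: 6}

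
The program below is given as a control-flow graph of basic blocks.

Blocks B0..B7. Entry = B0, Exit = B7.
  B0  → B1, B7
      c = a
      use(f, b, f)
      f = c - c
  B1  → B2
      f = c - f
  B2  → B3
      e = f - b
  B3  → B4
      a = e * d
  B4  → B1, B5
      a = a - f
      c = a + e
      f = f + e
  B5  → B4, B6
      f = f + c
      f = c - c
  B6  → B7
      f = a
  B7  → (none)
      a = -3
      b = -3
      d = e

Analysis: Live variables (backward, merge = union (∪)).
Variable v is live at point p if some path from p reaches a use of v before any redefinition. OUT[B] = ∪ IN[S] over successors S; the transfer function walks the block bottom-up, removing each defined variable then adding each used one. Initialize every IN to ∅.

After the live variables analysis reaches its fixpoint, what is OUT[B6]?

Fixpoint table:
  B0: | IN={a, b, d, e, f} | OUT={b, c, d, e, f}
  B1: | IN={b, c, d, f} | OUT={b, d, f}
  B2: | IN={b, d, f} | OUT={b, d, e, f}
  B3: | IN={b, d, e, f} | OUT={a, b, d, e, f}
  B4: | IN={a, b, d, e, f} | OUT={a, b, c, d, e, f}
  B5: | IN={a, b, c, d, e, f} | OUT={a, b, d, e, f}
  B6: | IN={a, e} | OUT={e}
  B7: | IN={e} | OUT={}

Merge at B6: OUT[B6] = IN[B7] = {e}

Answer: {e}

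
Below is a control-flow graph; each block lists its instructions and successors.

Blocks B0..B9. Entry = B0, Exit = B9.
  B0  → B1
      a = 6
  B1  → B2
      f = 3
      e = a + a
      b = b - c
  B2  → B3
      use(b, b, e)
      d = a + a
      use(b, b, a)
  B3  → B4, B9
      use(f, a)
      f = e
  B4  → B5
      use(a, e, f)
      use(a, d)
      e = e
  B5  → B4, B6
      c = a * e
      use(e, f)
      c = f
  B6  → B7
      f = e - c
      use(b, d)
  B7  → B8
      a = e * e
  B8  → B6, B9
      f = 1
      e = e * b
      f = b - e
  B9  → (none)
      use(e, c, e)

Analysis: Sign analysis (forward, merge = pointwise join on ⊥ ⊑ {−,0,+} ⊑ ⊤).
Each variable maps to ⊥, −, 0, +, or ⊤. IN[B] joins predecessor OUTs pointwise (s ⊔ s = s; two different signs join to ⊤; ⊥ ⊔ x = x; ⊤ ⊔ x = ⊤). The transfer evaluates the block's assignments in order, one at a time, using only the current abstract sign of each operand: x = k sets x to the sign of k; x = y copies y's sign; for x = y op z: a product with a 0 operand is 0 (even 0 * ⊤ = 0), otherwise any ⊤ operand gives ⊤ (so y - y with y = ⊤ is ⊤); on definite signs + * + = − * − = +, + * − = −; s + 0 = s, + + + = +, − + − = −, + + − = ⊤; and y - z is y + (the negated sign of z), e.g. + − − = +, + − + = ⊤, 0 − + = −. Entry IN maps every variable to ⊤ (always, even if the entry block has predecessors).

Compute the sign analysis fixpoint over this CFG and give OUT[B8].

Fixpoint table:
  B0: | IN=(all ⊤) | OUT={a:+; rest ⊤}
  B1: | IN={a:+; rest ⊤} | OUT={a:+, e:+, f:+; rest ⊤}
  B2: | IN={a:+, e:+, f:+; rest ⊤} | OUT={a:+, d:+, e:+, f:+; rest ⊤}
  B3: | IN={a:+, d:+, e:+, f:+; rest ⊤} | OUT={a:+, d:+, e:+, f:+; rest ⊤}
  B4: | IN={a:+, d:+, e:+, f:+; rest ⊤} | OUT={a:+, d:+, e:+, f:+; rest ⊤}
  B5: | IN={a:+, d:+, e:+, f:+; rest ⊤} | OUT={a:+, c:+, d:+, e:+, f:+; rest ⊤}
  B6: | IN={c:+, d:+; rest ⊤} | OUT={c:+, d:+; rest ⊤}
  B7: | IN={c:+, d:+; rest ⊤} | OUT={c:+, d:+; rest ⊤}
  B8: | IN={c:+, d:+; rest ⊤} | OUT={c:+, d:+; rest ⊤}
  B9: | IN={d:+; rest ⊤} | OUT={d:+; rest ⊤}

Merge at B8: IN[B8] = OUT[B7] = {a: ⊤, b: ⊤, c: +, d: +, e: ⊤, f: ⊤}
Applying B8's transfer function to that IN value gives OUT[B8] (row B8 above).

Answer: {a: ⊤, b: ⊤, c: +, d: +, e: ⊤, f: ⊤}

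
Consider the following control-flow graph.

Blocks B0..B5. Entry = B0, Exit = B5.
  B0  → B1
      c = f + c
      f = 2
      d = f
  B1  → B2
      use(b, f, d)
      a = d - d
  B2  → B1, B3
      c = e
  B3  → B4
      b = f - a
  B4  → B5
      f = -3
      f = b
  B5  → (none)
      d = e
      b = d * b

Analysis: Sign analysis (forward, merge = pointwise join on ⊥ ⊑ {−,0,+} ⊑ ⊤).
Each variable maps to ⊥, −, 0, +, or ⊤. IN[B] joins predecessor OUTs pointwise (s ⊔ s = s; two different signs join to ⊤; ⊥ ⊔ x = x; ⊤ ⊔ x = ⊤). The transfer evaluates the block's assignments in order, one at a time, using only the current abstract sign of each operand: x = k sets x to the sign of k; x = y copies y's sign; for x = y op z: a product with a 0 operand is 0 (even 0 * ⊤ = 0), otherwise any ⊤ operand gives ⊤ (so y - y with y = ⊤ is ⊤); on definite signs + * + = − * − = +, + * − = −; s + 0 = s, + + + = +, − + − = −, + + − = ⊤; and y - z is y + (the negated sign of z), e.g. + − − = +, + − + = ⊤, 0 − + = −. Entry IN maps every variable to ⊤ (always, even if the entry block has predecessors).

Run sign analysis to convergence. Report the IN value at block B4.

Answer: {a: ⊤, b: ⊤, c: ⊤, d: +, e: ⊤, f: +}

Trace:
Converged values:
  B0: | IN=(all ⊤) | OUT={d:+, f:+; rest ⊤}
  B1: | IN={d:+, f:+; rest ⊤} | OUT={d:+, f:+; rest ⊤}
  B2: | IN={d:+, f:+; rest ⊤} | OUT={d:+, f:+; rest ⊤}
  B3: | IN={d:+, f:+; rest ⊤} | OUT={d:+, f:+; rest ⊤}
  B4: | IN={d:+, f:+; rest ⊤} | OUT={d:+; rest ⊤}
  B5: | IN={d:+; rest ⊤} | OUT=(all ⊤)

Merge at B4: IN[B4] = OUT[B3] = {a: ⊤, b: ⊤, c: ⊤, d: +, e: ⊤, f: +}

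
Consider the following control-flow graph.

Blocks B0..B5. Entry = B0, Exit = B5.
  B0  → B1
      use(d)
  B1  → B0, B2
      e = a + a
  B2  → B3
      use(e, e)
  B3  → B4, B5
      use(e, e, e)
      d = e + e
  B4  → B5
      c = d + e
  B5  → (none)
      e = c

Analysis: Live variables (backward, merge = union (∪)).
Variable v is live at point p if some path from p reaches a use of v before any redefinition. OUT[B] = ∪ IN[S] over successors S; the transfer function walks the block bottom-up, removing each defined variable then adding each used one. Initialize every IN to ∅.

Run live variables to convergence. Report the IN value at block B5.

Fixpoint table:
  B0: | IN={a, c, d} | OUT={a, c, d}
  B1: | IN={a, c, d} | OUT={a, c, d, e}
  B2: | IN={c, e} | OUT={c, e}
  B3: | IN={c, e} | OUT={c, d, e}
  B4: | IN={d, e} | OUT={c}
  B5: | IN={c} | OUT={}

B5 is the boundary node: OUT[B5] = {}
Applying B5's transfer function to that OUT value gives IN[B5] (row B5 above).

Answer: {c}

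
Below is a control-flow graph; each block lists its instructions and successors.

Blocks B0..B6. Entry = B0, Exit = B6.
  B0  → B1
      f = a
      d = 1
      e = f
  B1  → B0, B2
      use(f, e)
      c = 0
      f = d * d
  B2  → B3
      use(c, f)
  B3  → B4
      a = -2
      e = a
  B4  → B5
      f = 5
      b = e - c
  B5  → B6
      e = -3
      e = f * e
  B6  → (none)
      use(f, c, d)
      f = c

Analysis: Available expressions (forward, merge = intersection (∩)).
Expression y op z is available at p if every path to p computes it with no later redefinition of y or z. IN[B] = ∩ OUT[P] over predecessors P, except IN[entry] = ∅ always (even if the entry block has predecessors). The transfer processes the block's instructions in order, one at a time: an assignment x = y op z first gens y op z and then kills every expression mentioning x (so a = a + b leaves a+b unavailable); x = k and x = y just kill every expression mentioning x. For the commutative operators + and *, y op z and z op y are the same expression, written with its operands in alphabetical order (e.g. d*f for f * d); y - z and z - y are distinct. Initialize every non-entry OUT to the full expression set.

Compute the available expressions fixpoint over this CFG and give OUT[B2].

Answer: {d*d}

Trace:
Converged values:
  B0: | IN={} | OUT={}
  B1: | IN={} | OUT={d*d}
  B2: | IN={d*d} | OUT={d*d}
  B3: | IN={d*d} | OUT={d*d}
  B4: | IN={d*d} | OUT={d*d, e-c}
  B5: | IN={d*d, e-c} | OUT={d*d}
  B6: | IN={d*d} | OUT={d*d}

Merge at B2: IN[B2] = OUT[B1] = {d*d}
Applying B2's transfer function to that IN value gives OUT[B2] (row B2 above).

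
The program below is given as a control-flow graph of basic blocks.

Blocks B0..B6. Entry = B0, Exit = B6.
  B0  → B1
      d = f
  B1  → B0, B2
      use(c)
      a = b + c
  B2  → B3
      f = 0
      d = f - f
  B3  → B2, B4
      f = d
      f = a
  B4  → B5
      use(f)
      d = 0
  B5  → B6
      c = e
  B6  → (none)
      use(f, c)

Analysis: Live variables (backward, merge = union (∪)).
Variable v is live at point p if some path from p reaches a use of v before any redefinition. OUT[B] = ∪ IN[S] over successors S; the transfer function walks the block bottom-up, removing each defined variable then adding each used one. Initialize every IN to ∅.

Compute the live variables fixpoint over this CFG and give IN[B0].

Per-block solution:
  B0: | IN={b, c, e, f} | OUT={b, c, e, f}
  B1: | IN={b, c, e, f} | OUT={a, b, c, e, f}
  B2: | IN={a, e} | OUT={a, d, e}
  B3: | IN={a, d, e} | OUT={a, e, f}
  B4: | IN={e, f} | OUT={e, f}
  B5: | IN={e, f} | OUT={c, f}
  B6: | IN={c, f} | OUT={}

Merge at B0: OUT[B0] = IN[B1] = {b, c, e, f}
Applying B0's transfer function to that OUT value gives IN[B0] (row B0 above).

Answer: {b, c, e, f}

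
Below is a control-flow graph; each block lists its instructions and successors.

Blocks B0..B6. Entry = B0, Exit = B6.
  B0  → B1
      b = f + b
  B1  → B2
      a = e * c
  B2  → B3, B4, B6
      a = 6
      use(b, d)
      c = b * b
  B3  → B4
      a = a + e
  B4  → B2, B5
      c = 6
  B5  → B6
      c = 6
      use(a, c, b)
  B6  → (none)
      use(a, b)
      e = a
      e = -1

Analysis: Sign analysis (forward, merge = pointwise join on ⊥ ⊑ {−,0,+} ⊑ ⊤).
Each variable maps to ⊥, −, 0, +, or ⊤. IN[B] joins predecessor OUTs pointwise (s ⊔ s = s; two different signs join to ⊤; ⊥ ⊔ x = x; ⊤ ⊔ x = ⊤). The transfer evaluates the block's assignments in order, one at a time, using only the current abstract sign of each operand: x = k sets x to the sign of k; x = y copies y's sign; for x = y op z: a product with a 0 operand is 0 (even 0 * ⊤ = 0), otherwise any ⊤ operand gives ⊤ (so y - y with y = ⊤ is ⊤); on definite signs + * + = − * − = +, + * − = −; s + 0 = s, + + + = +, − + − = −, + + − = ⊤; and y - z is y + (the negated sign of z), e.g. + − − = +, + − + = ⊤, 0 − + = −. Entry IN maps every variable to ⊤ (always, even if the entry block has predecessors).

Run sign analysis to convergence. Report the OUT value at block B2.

Fixpoint table:
  B0: | IN=(all ⊤) | OUT=(all ⊤)
  B1: | IN=(all ⊤) | OUT=(all ⊤)
  B2: | IN=(all ⊤) | OUT={a:+; rest ⊤}
  B3: | IN={a:+; rest ⊤} | OUT=(all ⊤)
  B4: | IN=(all ⊤) | OUT={c:+; rest ⊤}
  B5: | IN={c:+; rest ⊤} | OUT={c:+; rest ⊤}
  B6: | IN=(all ⊤) | OUT={e:-; rest ⊤}

Merge at B2: IN[B2] = OUT[B1] ⊔ OUT[B4] = {a: ⊤, b: ⊤, c: ⊤, d: ⊤, e: ⊤, f: ⊤}
Applying B2's transfer function to that IN value gives OUT[B2] (row B2 above).

Answer: {a: +, b: ⊤, c: ⊤, d: ⊤, e: ⊤, f: ⊤}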